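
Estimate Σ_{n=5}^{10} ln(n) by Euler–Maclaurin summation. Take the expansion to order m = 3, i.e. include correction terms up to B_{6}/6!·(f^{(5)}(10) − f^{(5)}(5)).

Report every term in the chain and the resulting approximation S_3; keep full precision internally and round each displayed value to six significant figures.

Integral: ∫_5^10 ln(x) dx = 9.97866.
½[f(5) + f(10)] = ½[1.60944 + 2.30259] = 1.95601.
Integral + boundary = 11.9347.
Order-1 term: 1/12 · (0.100000 − 0.200000) = -0.00833333.
Running total after k=1: 11.9263.
Order-2 term: −1/720 · (0.00200000 − 0.0160000) = 1.94444e-05.
Running total after k=2: 11.9264.
Order-3 term: 1/30240 · (0.000240000 − 0.00768000) = -2.46032e-07.

S_3 ≈ 11.9264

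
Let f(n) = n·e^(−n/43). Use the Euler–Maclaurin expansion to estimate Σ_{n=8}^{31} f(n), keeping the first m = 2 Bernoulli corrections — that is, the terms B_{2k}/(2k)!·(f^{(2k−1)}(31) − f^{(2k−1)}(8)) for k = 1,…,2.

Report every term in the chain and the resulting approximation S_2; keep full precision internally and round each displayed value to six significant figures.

S_2 ≈ 284.113

The integral term ∫_8^31 x·e^(−x/43) dx = 273.300.
Boundary: ½(f(8) + f(31)) = ½(6.64188 + 15.0753) = 10.8586.
So far: 284.158.
k=1: B_{2}/(2)! × [f^{(1)}(31) − f^{(1)}(8)] = 1/12 × (0.135712 − 0.675773) = -0.0450051.
After k=1: 284.113.
k=2: B_{4}/(4)! × [f^{(3)}(31) − f^{(3)}(8)] = −1/720 × (0.000599411 − 0.00126352) = 9.22369e-07.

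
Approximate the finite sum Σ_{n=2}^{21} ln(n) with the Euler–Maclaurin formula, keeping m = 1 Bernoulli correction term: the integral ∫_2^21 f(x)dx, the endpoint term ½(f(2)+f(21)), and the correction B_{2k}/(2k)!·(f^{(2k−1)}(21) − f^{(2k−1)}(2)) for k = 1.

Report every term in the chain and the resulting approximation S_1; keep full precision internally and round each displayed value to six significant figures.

∫_2^21 ln(x) dx evaluates to 43.5487.
Boundary: ½(f(2) + f(21)) = ½(0.693147 + 3.04452) = 1.86883.
So far: 45.4175.
k=1: B_{2}/(2)! × [f^{(1)}(21) − f^{(1)}(2)] = 1/12 × (0.0476190 − 0.500000) = -0.0376984.

S_1 ≈ 45.3798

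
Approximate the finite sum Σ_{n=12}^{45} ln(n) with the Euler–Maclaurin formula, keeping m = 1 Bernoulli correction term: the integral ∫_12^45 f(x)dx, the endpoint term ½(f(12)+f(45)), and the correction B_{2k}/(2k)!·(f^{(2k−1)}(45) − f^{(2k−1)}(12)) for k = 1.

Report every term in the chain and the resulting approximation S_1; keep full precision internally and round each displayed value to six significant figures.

S_1 ≈ 111.622

∫_12^45 ln(x) dx evaluates to 108.481.
½[f(12) + f(45)] = ½[2.48491 + 3.80666] = 3.14578.
Running total after boundary: 111.627.
k=1: B_{2}/(2)! × [f^{(1)}(45) − f^{(1)}(12)] = 1/12 × (0.0222222 − 0.0833333) = -0.00509259.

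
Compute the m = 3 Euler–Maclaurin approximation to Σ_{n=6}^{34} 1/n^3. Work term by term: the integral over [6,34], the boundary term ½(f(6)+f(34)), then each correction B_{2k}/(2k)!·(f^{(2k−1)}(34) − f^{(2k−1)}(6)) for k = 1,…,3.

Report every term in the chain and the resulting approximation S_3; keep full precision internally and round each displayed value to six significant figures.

S_3 ≈ 0.0159749

∫_6^34 1/x^3 dx evaluates to 0.0134564.
Boundary: ½(f(6) + f(34)) = ½(0.00462963 + 2.54427e-05) = 0.00232754.
Integral + boundary = 0.0157839.
Order-1 term: 1/12 · (-2.24494e-06 − (-0.00231481)) = 0.000192714.
After k=1: 0.0159766.
Order-2 term: −1/720 · (-3.88399e-08 − (-0.00128601)) = -1.78607e-06.
After k=2: 0.0159748.
Order-3 term: 1/30240 · (-1.41114e-09 − (-0.00150034)) = 4.96145e-08.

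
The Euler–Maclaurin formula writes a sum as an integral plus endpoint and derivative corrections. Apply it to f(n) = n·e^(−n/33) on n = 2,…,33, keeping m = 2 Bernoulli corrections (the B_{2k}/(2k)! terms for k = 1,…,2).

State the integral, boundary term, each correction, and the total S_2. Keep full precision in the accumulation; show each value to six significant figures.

S_2 ≈ 292.775

Integral: ∫_2^33 x·e^(−x/33) dx = 285.838.
Endpoint term: (f(2) + f(33))/2 = (1.88239 + 12.1400)/2 = 7.01120.
Running total after boundary: 292.849.
k=1: B_{2}/(2)! × [f^{(1)}(33) − f^{(1)}(2)] = 1/12 × (0.00000 − 0.884152) = -0.0736793.
After k=1: 292.775.
k=2: B_{4}/(4)! × [f^{(3)}(33) − f^{(3)}(2)] = −1/720 × (0.000675628 − 0.00254044) = 2.59002e-06.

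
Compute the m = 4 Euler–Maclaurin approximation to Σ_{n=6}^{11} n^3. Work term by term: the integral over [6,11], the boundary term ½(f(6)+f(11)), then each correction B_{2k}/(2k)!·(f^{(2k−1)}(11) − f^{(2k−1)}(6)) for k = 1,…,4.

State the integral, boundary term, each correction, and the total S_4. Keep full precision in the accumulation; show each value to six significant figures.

S_4 ≈ 4131.00

Integral: ∫_6^11 x^3 dx = 3336.25.
Boundary: ½(f(6) + f(11)) = ½(216.000 + 1331.00) = 773.500.
Integral + boundary = 4109.75.
k=1: B_{2}/(2)! × [f^{(1)}(11) − f^{(1)}(6)] = 1/12 × (363.000 − 108.000) = 21.2500.
After k=1: 4131.00.
k=2: B_{4}/(4)! × [f^{(3)}(11) − f^{(3)}(6)] = −1/720 × (6.00000 − 6.00000) = 0.00000.
After k=2: 4131.00.
k=3: B_{6}/(6)! × [f^{(5)}(11) − f^{(5)}(6)] = 1/30240 × (0.00000 − 0.00000) = 0.00000.
After k=3: 4131.00.
k=4: B_{8}/(8)! × [f^{(7)}(11) − f^{(7)}(6)] = −1/1209600 × (0.00000 − 0.00000) = 0.00000.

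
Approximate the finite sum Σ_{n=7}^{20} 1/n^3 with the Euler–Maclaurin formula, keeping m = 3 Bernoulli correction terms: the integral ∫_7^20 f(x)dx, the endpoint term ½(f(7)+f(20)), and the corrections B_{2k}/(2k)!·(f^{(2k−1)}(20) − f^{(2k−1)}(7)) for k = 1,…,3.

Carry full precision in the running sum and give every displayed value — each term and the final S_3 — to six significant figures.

The integral term ∫_7^20 1/x^3 dx = 0.00895408.
½[f(7) + f(20)] = ½[0.00291545 + 0.000125000] = 0.00152023.
Running total after boundary: 0.0104743.
Correction k=1: B_{2}/2! · (f^{(1)}(20) − f^{(1)}(7)) = 1/12 · (-1.87500e-05 − (-0.00124948)) = 0.000102561.
After k=1: 0.0105769.
Correction k=2: B_{4}/4! · (f^{(3)}(20) − f^{(3)}(7)) = −1/720 · (-9.37500e-07 − (-0.000509992)) = -7.07020e-07.
After k=2: 0.0105762.
Correction k=3: B_{6}/6! · (f^{(5)}(20) − f^{(5)}(7)) = 1/30240 · (-9.84375e-08 − (-0.000437136)) = 1.44523e-08.

S_3 ≈ 0.0105762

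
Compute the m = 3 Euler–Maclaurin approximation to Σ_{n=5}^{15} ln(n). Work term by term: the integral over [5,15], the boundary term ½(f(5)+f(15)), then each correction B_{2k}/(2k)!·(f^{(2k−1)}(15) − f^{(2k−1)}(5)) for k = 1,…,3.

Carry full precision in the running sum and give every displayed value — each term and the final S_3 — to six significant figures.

S_3 ≈ 24.7212

The integral term ∫_5^15 ln(x) dx = 22.5736.
½[f(5) + f(15)] = ½[1.60944 + 2.70805] = 2.15874.
Integral + boundary = 24.7323.
Correction k=1: B_{2}/2! · (f^{(1)}(15) − f^{(1)}(5)) = 1/12 · (0.0666667 − 0.200000) = -0.0111111.
Partial sum through k=1: 24.7212.
Correction k=2: B_{4}/4! · (f^{(3)}(15) − f^{(3)}(5)) = −1/720 · (0.000592593 − 0.0160000) = 2.13992e-05.
Partial sum through k=2: 24.7212.
Correction k=3: B_{6}/6! · (f^{(5)}(15) − f^{(5)}(5)) = 1/30240 · (3.16049e-05 − 0.00768000) = -2.52923e-07.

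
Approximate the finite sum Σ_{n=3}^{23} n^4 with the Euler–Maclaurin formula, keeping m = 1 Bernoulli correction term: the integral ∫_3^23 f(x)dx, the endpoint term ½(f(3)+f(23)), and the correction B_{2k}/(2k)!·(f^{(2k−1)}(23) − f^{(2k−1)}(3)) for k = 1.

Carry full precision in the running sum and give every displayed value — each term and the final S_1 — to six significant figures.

The integral term ∫_3^23 x^4 dx = 1.28722e+06.
Endpoint term: (f(3) + f(23))/2 = (81.0000 + 279841)/2 = 139961.
So far: 1.42718e+06.
Correction k=1: B_{2}/2! · (f^{(1)}(23) − f^{(1)}(3)) = 1/12 · (48668.0 − 108.000) = 4046.67.

S_1 ≈ 1.43123e+06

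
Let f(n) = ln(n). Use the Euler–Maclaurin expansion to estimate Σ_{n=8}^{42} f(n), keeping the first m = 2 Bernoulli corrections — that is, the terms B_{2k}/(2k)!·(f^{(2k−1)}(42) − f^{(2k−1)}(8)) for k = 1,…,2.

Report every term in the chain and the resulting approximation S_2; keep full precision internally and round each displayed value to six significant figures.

S_2 ≈ 109.247

∫_8^42 ln(x) dx evaluates to 106.347.
Endpoint term: (f(8) + f(42))/2 = (2.07944 + 3.73767)/2 = 2.90856.
Integral + boundary = 109.255.
Order-1 term: 1/12 · (0.0238095 − 0.125000) = -0.00843254.
Partial sum through k=1: 109.247.
Order-2 term: −1/720 · (2.69949e-05 − 0.00390625) = 5.38785e-06.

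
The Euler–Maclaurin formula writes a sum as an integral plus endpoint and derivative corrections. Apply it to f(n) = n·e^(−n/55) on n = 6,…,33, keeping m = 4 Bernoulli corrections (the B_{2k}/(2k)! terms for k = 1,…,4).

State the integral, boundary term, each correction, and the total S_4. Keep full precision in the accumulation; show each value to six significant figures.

The integral term ∫_6^33 x·e^(−x/55) dx = 352.009.
Endpoint term: (f(6) + f(33))/2 = (5.37989 + 18.1108)/2 = 11.7453.
Running total after boundary: 363.754.
Correction k=1: B_{2}/2! · (f^{(1)}(33) − f^{(1)}(6)) = 1/12 · (0.219525 − 0.798833) = -0.0482757.
After k=1: 363.706.
Correction k=2: B_{4}/4! · (f^{(3)}(33) − f^{(3)}(6)) = −1/720 · (0.000435421 − 0.000856903) = 5.85391e-07.
After k=2: 363.706.
Correction k=3: B_{6}/6! · (f^{(5)}(33) − f^{(5)}(6)) = 1/30240 · (2.63891e-07 − 4.79249e-07) = -7.12162e-12.
After k=3: 363.706.
Correction k=4: B_{8}/8! · (f^{(7)}(33) − f^{(7)}(6)) = −1/1209600 · (1.26890e-10 − 2.23215e-10) = 7.96336e-17.

S_4 ≈ 363.706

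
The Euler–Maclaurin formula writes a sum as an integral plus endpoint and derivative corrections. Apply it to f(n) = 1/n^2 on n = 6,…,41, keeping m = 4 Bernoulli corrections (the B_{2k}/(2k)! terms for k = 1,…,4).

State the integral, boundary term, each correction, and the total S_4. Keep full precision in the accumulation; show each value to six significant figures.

S_4 ≈ 0.157228

∫_6^41 1/x^2 dx evaluates to 0.142276.
½[f(6) + f(41)] = ½[0.0277778 + 0.000594884] = 0.0141863.
Running total after boundary: 0.156463.
Order-1 term: 1/12 · (-2.90187e-05 − (-0.00925926)) = 0.000769187.
Partial sum through k=1: 0.157232.
Order-2 term: −1/720 · (-2.07153e-07 − (-0.00308642)) = -4.28641e-06.
Partial sum through k=2: 0.157228.
Order-3 term: 1/30240 · (-3.69697e-09 − (-0.00257202)) = 8.50533e-08.
Partial sum through k=3: 0.157228.
Order-4 term: −1/1209600 · (-1.23159e-10 − (-0.00400091)) = -3.30763e-09.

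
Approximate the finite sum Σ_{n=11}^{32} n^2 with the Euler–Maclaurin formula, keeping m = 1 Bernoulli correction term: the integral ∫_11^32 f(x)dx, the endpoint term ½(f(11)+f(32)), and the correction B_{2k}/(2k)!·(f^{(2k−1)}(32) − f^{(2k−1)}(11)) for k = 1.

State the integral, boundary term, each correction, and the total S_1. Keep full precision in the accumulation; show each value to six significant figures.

S_1 ≈ 11055.0

Integral: ∫_11^32 x^2 dx = 10479.0.
Endpoint term: (f(11) + f(32))/2 = (121.000 + 1024.00)/2 = 572.500.
Running total after boundary: 11051.5.
k=1: B_{2}/(2)! × [f^{(1)}(32) − f^{(1)}(11)] = 1/12 × (64.0000 − 22.0000) = 3.50000.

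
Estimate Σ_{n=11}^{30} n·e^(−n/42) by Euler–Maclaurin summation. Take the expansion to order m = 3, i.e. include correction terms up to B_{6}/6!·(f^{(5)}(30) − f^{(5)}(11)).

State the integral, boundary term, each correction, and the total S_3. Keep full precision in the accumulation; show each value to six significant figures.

Integral: ∫_11^30 x·e^(−x/42) dx = 232.721.
½[f(11) + f(30)] = ½[8.46543 + 14.6862] = 11.5758.
Integral + boundary = 244.297.
Order-1 term: 1/12 · (0.139869 − 0.568027) = -0.0356798.
Running total after k=1: 244.261.
Order-2 term: −1/720 · (0.000634327 − 0.00119456) = 7.78095e-07.
Running total after k=2: 244.261.
Order-3 term: 1/30240 · (6.74242e-07 − 1.17183e-06) = -1.64545e-11.

S_3 ≈ 244.261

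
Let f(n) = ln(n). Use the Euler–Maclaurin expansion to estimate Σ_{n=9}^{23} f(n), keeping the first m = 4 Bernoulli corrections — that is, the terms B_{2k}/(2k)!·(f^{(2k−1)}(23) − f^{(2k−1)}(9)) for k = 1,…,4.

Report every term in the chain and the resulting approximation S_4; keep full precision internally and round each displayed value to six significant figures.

S_4 ≈ 41.0021

The integral term ∫_9^23 ln(x) dx = 38.3413.
Endpoint term: (f(9) + f(23))/2 = (2.19722 + 3.13549)/2 = 2.66636.
So far: 41.0077.
k=1: B_{2}/(2)! × [f^{(1)}(23) − f^{(1)}(9)] = 1/12 × (0.0434783 − 0.111111) = -0.00563607.
After k=1: 41.0021.
k=2: B_{4}/(4)! × [f^{(3)}(23) − f^{(3)}(9)] = −1/720 × (0.000164379 − 0.00274348) = 3.58209e-06.
After k=2: 41.0021.
k=3: B_{6}/(6)! × [f^{(5)}(23) − f^{(5)}(9)] = 1/30240 × (3.72883e-06 − 0.000406442) = -1.33172e-08.
After k=3: 41.0021.
k=4: B_{8}/(8)! × [f^{(7)}(23) − f^{(7)}(9)] = −1/1209600 × (2.11465e-07 − 0.000150534) = 1.24275e-10.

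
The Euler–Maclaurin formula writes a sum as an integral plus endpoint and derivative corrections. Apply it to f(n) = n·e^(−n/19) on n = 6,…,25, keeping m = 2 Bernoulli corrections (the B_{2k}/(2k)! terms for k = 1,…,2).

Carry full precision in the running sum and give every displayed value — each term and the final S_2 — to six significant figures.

S_2 ≈ 127.601

∫_6^25 x·e^(−x/19) dx evaluates to 122.109.
Endpoint term: (f(6) + f(25))/2 = (4.37528 + 6.70656)/2 = 5.54092.
Integral + boundary = 127.650.
k=1: B_{2}/(2)! × [f^{(1)}(25) − f^{(1)}(6)] = 1/12 × (-0.0847145 − 0.498935) = -0.0486375.
After k=1: 127.601.
k=2: B_{4}/(4)! × [f^{(3)}(25) − f^{(3)}(6)] = −1/720 × (0.00125155 − 0.00542205) = 5.79236e-06.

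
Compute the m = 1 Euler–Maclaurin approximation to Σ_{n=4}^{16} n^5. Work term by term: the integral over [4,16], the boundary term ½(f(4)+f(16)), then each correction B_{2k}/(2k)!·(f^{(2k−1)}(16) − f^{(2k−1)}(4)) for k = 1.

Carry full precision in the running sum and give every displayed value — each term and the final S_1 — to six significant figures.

S_1 ≈ 3.34752e+06

∫_4^16 x^5 dx evaluates to 2.79552e+06.
Boundary: ½(f(4) + f(16)) = ½(1024.00 + 1.04858e+06) = 524800.
So far: 3.32032e+06.
Order-1 term: 1/12 · (327680 − 1280.00) = 27200.0.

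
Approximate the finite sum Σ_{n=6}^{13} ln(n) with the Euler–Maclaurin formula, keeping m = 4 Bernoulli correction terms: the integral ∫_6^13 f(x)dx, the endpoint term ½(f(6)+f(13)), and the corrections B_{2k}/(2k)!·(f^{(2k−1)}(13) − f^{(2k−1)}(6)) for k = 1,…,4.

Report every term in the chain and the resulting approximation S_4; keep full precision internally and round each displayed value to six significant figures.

S_4 ≈ 17.7647

Integral: ∫_6^13 ln(x) dx = 15.5938.
Endpoint term: (f(6) + f(13))/2 = (1.79176 + 2.56495)/2 = 2.17835.
Integral + boundary = 17.7721.
Order-1 term: 1/12 · (0.0769231 − 0.166667) = -0.00747863.
Running total after k=1: 17.7647.
Order-2 term: −1/720 · (0.000910332 − 0.00925926) = 1.15957e-05.
Running total after k=2: 17.7647.
Order-3 term: 1/30240 · (6.46390e-05 − 0.00308642) = -9.99266e-08.
Running total after k=3: 17.7647.
Order-4 term: −1/1209600 · (1.14744e-05 − 0.00257202) = 2.11685e-09.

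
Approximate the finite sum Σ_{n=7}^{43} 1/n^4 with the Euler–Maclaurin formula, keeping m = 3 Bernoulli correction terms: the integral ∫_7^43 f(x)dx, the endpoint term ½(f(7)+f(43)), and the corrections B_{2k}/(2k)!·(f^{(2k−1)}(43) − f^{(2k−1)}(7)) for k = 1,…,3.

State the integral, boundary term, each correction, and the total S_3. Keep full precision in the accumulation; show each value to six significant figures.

S_3 ≈ 0.00119565

∫_7^43 1/x^4 dx evaluates to 0.000967625.
Endpoint term: (f(7) + f(43))/2 = (0.000416493 + 2.92500e-07)/2 = 0.000208393.
Running total after boundary: 0.00117602.
Correction k=1: B_{2}/2! · (f^{(1)}(43) − f^{(1)}(7)) = 1/12 · (-2.72093e-08 − (-0.000237996)) = 1.98307e-05.
Running total after k=1: 0.00119585.
Correction k=2: B_{4}/4! · (f^{(3)}(43) − f^{(3)}(7)) = −1/720 · (-4.41471e-10 − (-0.000145712)) = -2.02377e-07.
Running total after k=2: 0.00119565.
Correction k=3: B_{6}/6! · (f^{(5)}(43) − f^{(5)}(7)) = 1/30240 · (-1.33707e-11 − (-0.000166528)) = 5.50687e-09.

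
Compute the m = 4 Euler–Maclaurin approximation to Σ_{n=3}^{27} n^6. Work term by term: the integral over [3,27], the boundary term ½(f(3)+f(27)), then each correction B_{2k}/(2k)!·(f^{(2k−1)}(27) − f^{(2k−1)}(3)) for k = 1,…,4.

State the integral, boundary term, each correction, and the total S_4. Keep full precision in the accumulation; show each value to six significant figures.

S_4 ≈ 1.69522e+09

∫_3^27 x^6 dx evaluates to 1.49434e+09.
½[f(3) + f(27)] = ½[729.000 + 3.87420e+08] = 1.93711e+08.
Integral + boundary = 1.68805e+09.
Correction k=1: B_{2}/2! · (f^{(1)}(27) − f^{(1)}(3)) = 1/12 · (8.60934e+07 − 1458.00) = 7.17433e+06.
Running total after k=1: 1.69522e+09.
Correction k=2: B_{4}/4! · (f^{(3)}(27) − f^{(3)}(3)) = −1/720 · (2.36196e+06 − 3240.00) = -3276.00.
Running total after k=2: 1.69522e+09.
Correction k=3: B_{6}/6! · (f^{(5)}(27) − f^{(5)}(3)) = 1/30240 · (19440.0 − 2160.00) = 0.571429.
Running total after k=3: 1.69522e+09.
Correction k=4: B_{8}/8! · (f^{(7)}(27) − f^{(7)}(3)) = −1/1209600 · (0.00000 − 0.00000) = 0.00000.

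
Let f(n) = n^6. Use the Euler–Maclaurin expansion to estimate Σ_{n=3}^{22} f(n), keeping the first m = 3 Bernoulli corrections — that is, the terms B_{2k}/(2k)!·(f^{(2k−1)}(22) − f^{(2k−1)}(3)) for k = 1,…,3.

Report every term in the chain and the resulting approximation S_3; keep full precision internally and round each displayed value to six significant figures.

S_3 ≈ 4.15602e+08

∫_3^22 x^6 dx evaluates to 3.56337e+08.
Boundary: ½(f(3) + f(22)) = ½(729.000 + 1.13380e+08) = 5.66903e+07.
Integral + boundary = 4.13027e+08.
Correction k=1: B_{2}/2! · (f^{(1)}(22) − f^{(1)}(3)) = 1/12 · (3.09218e+07 − 1458.00) = 2.57669e+06.
Partial sum through k=1: 4.15604e+08.
Correction k=2: B_{4}/4! · (f^{(3)}(22) − f^{(3)}(3)) = −1/720 · (1.27776e+06 − 3240.00) = -1770.17.
Partial sum through k=2: 4.15602e+08.
Correction k=3: B_{6}/6! · (f^{(5)}(22) − f^{(5)}(3)) = 1/30240 · (15840.0 − 2160.00) = 0.452381.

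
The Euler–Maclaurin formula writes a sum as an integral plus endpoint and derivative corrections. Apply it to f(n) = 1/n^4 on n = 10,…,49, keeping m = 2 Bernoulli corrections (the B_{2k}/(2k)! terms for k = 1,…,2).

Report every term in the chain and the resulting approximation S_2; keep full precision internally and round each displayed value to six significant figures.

S_2 ≈ 0.000383902

The integral term ∫_10^49 1/x^4 dx = 0.000330500.
Endpoint term: (f(10) + f(49))/2 = (0.000100000 + 1.73467e-07)/2 = 5.00867e-05.
So far: 0.000380587.
Correction k=1: B_{2}/2! · (f^{(1)}(49) − f^{(1)}(10)) = 1/12 · (-1.41605e-08 − (-4.00000e-05)) = 3.33215e-06.
Partial sum through k=1: 0.000383919.
Correction k=2: B_{4}/4! · (f^{(3)}(49) − f^{(3)}(10)) = −1/720 · (-1.76933e-10 − (-1.20000e-05)) = -1.66664e-08.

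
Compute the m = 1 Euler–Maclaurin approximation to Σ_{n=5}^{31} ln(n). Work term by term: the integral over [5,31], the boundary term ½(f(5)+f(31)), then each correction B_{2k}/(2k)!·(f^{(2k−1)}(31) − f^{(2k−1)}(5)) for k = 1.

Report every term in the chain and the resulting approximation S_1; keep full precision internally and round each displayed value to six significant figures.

Integral: ∫_5^31 ln(x) dx = 72.4064.
Endpoint term: (f(5) + f(31))/2 = (1.60944 + 3.43399)/2 = 2.52171.
Integral + boundary = 74.9281.
Correction k=1: B_{2}/2! · (f^{(1)}(31) − f^{(1)}(5)) = 1/12 · (0.0322581 − 0.200000) = -0.0139785.

S_1 ≈ 74.9141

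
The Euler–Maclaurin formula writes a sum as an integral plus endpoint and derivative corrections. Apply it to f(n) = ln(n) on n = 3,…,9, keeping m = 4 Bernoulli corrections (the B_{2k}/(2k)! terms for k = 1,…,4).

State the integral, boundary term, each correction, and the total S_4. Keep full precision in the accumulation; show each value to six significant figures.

S_4 ≈ 12.1087

∫_3^9 ln(x) dx evaluates to 10.4792.
½[f(3) + f(9)] = ½[1.09861 + 2.19722] = 1.64792.
Running total after boundary: 12.1271.
Order-1 term: 1/12 · (0.111111 − 0.333333) = -0.0185185.
Running total after k=1: 12.1086.
Order-2 term: −1/720 · (0.00274348 − 0.0740741) = 9.90703e-05.
Running total after k=2: 12.1087.
Order-3 term: 1/30240 · (0.000406442 − 0.0987654) = -3.25261e-06.
Running total after k=3: 12.1087.
Order-4 term: −1/1209600 · (0.000150534 − 0.329218) = 2.72047e-07.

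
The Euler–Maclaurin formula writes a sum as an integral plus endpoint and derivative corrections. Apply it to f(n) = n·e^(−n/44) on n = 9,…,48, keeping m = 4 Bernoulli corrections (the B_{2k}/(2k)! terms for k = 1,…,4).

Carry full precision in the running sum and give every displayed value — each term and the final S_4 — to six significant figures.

∫_9^48 x·e^(−x/44) dx evaluates to 540.854.
Endpoint term: (f(9) + f(48))/2 = (7.33516 + 16.1237)/2 = 11.7294.
So far: 552.583.
k=1: B_{2}/(2)! × [f^{(1)}(48) − f^{(1)}(9)] = 1/12 × (-0.0305374 − 0.648310) = -0.0565706.
Partial sum through k=1: 552.526.
k=2: B_{4}/(4)! × [f^{(3)}(48) − f^{(3)}(9)] = −1/720 × (0.000331242 − 0.00117683) = 1.17443e-06.
Partial sum through k=2: 552.526.
k=3: B_{6}/(6)! × [f^{(5)}(48) − f^{(5)}(9)] = 1/30240 × (3.50340e-07 − 1.04276e-06) = -2.28976e-11.
Partial sum through k=3: 552.526.
k=4: B_{8}/(8)! × [f^{(7)}(48) − f^{(7)}(9)] = −1/1209600 × (2.73545e-10 − 7.63255e-10) = 4.04853e-16.

S_4 ≈ 552.526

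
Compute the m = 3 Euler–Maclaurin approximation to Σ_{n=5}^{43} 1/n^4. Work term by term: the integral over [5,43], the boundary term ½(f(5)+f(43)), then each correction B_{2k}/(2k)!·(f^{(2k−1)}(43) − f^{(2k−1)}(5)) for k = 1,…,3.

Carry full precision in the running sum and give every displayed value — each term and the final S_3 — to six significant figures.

S_3 ≈ 0.00356727

Integral: ∫_5^43 1/x^4 dx = 0.00266247.
½[f(5) + f(43)] = ½[0.00160000 + 2.92500e-07] = 0.000800146.
So far: 0.00346262.
k=1: B_{2}/(2)! × [f^{(1)}(43) − f^{(1)}(5)] = 1/12 × (-2.72093e-08 − (-0.00128000)) = 0.000106664.
Running total after k=1: 0.00356928.
k=2: B_{4}/(4)! × [f^{(3)}(43) − f^{(3)}(5)] = −1/720 × (-4.41471e-10 − (-0.00153600)) = -2.13333e-06.
Running total after k=2: 0.00356715.
k=3: B_{6}/(6)! × [f^{(5)}(43) − f^{(5)}(5)] = 1/30240 × (-1.33707e-11 − (-0.00344064)) = 1.13778e-07.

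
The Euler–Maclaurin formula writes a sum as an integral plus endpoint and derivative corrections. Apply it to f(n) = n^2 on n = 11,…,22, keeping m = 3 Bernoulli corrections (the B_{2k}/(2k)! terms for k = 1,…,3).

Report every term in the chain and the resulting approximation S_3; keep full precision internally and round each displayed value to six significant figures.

Integral: ∫_11^22 x^2 dx = 3105.67.
Boundary: ½(f(11) + f(22)) = ½(121.000 + 484.000) = 302.500.
So far: 3408.17.
Order-1 term: 1/12 · (44.0000 − 22.0000) = 1.83333.
Running total after k=1: 3410.00.
Order-2 term: −1/720 · (0.00000 − 0.00000) = 0.00000.
Running total after k=2: 3410.00.
Order-3 term: 1/30240 · (0.00000 − 0.00000) = 0.00000.

S_3 ≈ 3410.00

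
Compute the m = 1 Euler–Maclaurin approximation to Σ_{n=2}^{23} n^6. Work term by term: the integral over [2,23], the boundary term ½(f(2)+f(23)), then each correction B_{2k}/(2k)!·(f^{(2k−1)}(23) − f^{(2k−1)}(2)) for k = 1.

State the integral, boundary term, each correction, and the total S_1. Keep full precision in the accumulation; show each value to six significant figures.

S_1 ≈ 5.63640e+08

∫_2^23 x^6 dx evaluates to 4.86404e+08.
Endpoint term: (f(2) + f(23))/2 = (64.0000 + 1.48036e+08)/2 = 7.40180e+07.
Running total after boundary: 5.60422e+08.
Order-1 term: 1/12 · (3.86181e+07 − 192.000) = 3.21816e+06.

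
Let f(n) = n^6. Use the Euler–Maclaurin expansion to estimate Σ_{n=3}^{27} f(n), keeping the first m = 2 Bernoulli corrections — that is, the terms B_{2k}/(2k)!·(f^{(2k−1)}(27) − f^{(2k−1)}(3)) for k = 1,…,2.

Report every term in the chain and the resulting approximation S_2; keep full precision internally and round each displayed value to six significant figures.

S_2 ≈ 1.69522e+09

∫_3^27 x^6 dx evaluates to 1.49434e+09.
Endpoint term: (f(3) + f(27))/2 = (729.000 + 3.87420e+08)/2 = 1.93711e+08.
Running total after boundary: 1.68805e+09.
Correction k=1: B_{2}/2! · (f^{(1)}(27) − f^{(1)}(3)) = 1/12 · (8.60934e+07 − 1458.00) = 7.17433e+06.
After k=1: 1.69522e+09.
Correction k=2: B_{4}/4! · (f^{(3)}(27) − f^{(3)}(3)) = −1/720 · (2.36196e+06 − 3240.00) = -3276.00.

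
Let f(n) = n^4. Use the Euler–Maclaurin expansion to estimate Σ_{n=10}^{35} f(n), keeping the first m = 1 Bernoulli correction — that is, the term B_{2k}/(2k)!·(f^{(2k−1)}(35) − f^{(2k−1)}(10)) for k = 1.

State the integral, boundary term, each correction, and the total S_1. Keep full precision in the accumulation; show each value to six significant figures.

S_1 ≈ 1.12536e+07

Integral: ∫_10^35 x^4 dx = 1.04844e+07.
Endpoint term: (f(10) + f(35))/2 = (10000.0 + 1.50062e+06)/2 = 755312.
So far: 1.12397e+07.
k=1: B_{2}/(2)! × [f^{(1)}(35) − f^{(1)}(10)] = 1/12 × (171500 − 4000.00) = 13958.3.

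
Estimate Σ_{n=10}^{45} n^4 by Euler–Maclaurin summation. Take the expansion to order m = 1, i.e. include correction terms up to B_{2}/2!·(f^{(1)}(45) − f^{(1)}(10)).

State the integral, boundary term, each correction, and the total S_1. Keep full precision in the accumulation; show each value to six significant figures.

Integral: ∫_10^45 x^4 dx = 3.68856e+07.
Endpoint term: (f(10) + f(45))/2 = (10000.0 + 4.10062e+06)/2 = 2.05531e+06.
Running total after boundary: 3.89409e+07.
Correction k=1: B_{2}/2! · (f^{(1)}(45) − f^{(1)}(10)) = 1/12 · (364500 − 4000.00) = 30041.7.

S_1 ≈ 3.89710e+07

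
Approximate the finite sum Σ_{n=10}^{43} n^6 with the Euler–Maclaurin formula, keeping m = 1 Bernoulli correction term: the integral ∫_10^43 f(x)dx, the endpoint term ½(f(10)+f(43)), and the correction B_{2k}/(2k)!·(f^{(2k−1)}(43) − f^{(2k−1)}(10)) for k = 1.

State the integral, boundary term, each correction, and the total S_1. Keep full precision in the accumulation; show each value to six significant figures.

S_1 ≈ 4.20644e+10

∫_10^43 x^6 dx evaluates to 3.88298e+10.
Boundary: ½(f(10) + f(43)) = ½(1.00000e+06 + 6.32136e+09) = 3.16118e+09.
So far: 4.19910e+10.
Correction k=1: B_{2}/2! · (f^{(1)}(43) − f^{(1)}(10)) = 1/12 · (8.82051e+08 − 600000) = 7.34542e+07.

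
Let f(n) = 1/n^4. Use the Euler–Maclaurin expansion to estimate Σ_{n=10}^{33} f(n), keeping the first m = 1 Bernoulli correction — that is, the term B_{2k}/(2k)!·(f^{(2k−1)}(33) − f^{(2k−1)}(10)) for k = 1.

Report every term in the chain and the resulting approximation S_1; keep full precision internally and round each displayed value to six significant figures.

S_1 ≈ 0.000377804

∫_10^33 1/x^4 dx evaluates to 0.000324058.
½[f(10) + f(33)] = ½[0.000100000 + 8.43226e-07] = 5.04216e-05.
Running total after boundary: 0.000374479.
Order-1 term: 1/12 · (-1.02209e-07 − (-4.00000e-05)) = 3.32482e-06.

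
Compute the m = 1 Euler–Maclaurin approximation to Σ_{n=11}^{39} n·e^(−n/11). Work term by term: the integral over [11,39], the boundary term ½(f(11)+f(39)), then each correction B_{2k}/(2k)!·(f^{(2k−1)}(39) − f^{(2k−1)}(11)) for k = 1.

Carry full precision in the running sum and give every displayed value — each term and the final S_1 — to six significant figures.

S_1 ≈ 75.7362

The integral term ∫_11^39 x·e^(−x/11) dx = 73.1563.
Endpoint term: (f(11) + f(39))/2 = (4.04667 + 1.12536)/2 = 2.58602.
Running total after boundary: 75.7423.
k=1: B_{2}/(2)! × [f^{(1)}(39) − f^{(1)}(11)] = 1/12 × (-0.0734504 − 0.00000) = -0.00612086.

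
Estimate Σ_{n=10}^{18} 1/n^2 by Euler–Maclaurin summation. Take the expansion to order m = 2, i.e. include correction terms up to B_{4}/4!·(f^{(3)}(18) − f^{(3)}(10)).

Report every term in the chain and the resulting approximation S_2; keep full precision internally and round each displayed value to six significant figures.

S_2 ≈ 0.0511254

∫_10^18 1/x^2 dx evaluates to 0.0444444.
½[f(10) + f(18)] = ½[0.0100000 + 0.00308642] = 0.00654321.
So far: 0.0509877.
k=1: B_{2}/(2)! × [f^{(1)}(18) − f^{(1)}(10)] = 1/12 × (-0.000342936 − (-0.00200000)) = 0.000138089.
After k=1: 0.0511257.
k=2: B_{4}/(4)! × [f^{(3)}(18) − f^{(3)}(10)] = −1/720 × (-1.27013e-05 − (-0.000240000)) = -3.15693e-07.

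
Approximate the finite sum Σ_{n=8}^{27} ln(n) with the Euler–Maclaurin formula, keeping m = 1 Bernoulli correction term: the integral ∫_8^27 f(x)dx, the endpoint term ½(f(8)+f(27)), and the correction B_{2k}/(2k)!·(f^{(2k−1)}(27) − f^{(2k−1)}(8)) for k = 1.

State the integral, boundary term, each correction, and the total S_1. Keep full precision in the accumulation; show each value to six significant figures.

∫_8^27 ln(x) dx evaluates to 53.3521.
½[f(8) + f(27)] = ½[2.07944 + 3.29584] = 2.68764.
Integral + boundary = 56.0397.
Order-1 term: 1/12 · (0.0370370 − 0.125000) = -0.00733025.

S_1 ≈ 56.0324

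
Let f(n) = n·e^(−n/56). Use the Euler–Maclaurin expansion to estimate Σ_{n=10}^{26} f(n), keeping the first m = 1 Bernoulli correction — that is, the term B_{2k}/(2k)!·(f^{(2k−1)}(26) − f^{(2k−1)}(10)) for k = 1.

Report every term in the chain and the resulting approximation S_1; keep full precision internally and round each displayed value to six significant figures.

The integral term ∫_10^26 x·e^(−x/56) dx = 205.115.
Endpoint term: (f(10) + f(26))/2 = (8.36464 + 16.3432)/2 = 12.3539.
Running total after boundary: 217.469.
Order-1 term: 1/12 · (0.336741 − 0.687096) = -0.0291962.

S_1 ≈ 217.439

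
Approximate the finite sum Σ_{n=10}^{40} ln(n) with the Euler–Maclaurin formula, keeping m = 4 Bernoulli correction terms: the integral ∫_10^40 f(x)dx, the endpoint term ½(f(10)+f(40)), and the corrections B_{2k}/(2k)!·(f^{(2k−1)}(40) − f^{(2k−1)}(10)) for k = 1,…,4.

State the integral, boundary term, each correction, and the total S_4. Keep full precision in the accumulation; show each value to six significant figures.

S_4 ≈ 97.5188

The integral term ∫_10^40 ln(x) dx = 94.5293.
½[f(10) + f(40)] = ½[2.30259 + 3.68888] = 2.99573.
Running total after boundary: 97.5251.
Order-1 term: 1/12 · (0.0250000 − 0.100000) = -0.00625000.
Partial sum through k=1: 97.5188.
Order-2 term: −1/720 · (3.12500e-05 − 0.00200000) = 2.73437e-06.
Partial sum through k=2: 97.5188.
Order-3 term: 1/30240 · (2.34375e-07 − 0.000240000) = -7.92876e-09.
Partial sum through k=3: 97.5188.
Order-4 term: −1/1209600 · (4.39453e-09 − 7.20000e-05) = 5.95202e-11.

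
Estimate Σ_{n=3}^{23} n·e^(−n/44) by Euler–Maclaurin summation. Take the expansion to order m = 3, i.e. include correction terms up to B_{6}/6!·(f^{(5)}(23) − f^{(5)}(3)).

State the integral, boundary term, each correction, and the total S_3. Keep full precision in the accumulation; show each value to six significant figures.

The integral term ∫_3^23 x·e^(−x/44) dx = 183.826.
Endpoint term: (f(3) + f(23))/2 = (2.80227 + 13.6367)/2 = 8.21950.
Integral + boundary = 192.046.
Order-1 term: 1/12 · (0.282976 − 0.870403) = -0.0489522.
After k=1: 191.997.
Order-2 term: −1/720 · (0.000758666 − 0.00141456) = 9.10960e-07.
After k=2: 191.997.
Order-3 term: 1/30240 · (7.08248e-07 − 1.22909e-06) = -1.72238e-11.

S_3 ≈ 191.997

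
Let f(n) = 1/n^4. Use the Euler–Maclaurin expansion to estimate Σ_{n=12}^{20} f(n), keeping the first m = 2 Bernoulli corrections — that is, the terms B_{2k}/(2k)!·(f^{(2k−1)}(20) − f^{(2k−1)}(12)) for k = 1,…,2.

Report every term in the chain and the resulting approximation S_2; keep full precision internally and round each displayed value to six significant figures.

The integral term ∫_12^20 1/x^4 dx = 0.000151235.
Boundary: ½(f(12) + f(20)) = ½(4.82253e-05 + 6.25000e-06) = 2.72377e-05.
So far: 0.000178472.
Order-1 term: 1/12 · (-1.25000e-06 − (-1.60751e-05)) = 1.23543e-06.
Running total after k=1: 0.000179708.
Order-2 term: −1/720 · (-9.37500e-08 − (-3.34898e-06)) = -4.52115e-09.

S_2 ≈ 0.000179703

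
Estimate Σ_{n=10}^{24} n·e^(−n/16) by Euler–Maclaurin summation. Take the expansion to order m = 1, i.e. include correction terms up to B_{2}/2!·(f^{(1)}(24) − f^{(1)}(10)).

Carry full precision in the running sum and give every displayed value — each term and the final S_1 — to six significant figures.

∫_10^24 x·e^(−x/16) dx evaluates to 79.8655.
Boundary: ½(f(10) + f(24)) = ½(5.35261 + 5.35512) = 5.35387.
Running total after boundary: 85.2193.
Correction k=1: B_{2}/2! · (f^{(1)}(24) − f^{(1)}(10)) = 1/12 · (-0.111565 − 0.200723) = -0.0260240.

S_1 ≈ 85.1933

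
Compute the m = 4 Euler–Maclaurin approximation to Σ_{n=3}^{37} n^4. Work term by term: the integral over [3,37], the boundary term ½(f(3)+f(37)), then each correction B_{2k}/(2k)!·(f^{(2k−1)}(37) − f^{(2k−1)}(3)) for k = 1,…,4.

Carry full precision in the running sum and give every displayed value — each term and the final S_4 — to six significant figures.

The integral term ∫_3^37 x^4 dx = 1.38687e+07.
Endpoint term: (f(3) + f(37))/2 = (81.0000 + 1.87416e+06)/2 = 937121.
Integral + boundary = 1.48059e+07.
Correction k=1: B_{2}/2! · (f^{(1)}(37) − f^{(1)}(3)) = 1/12 · (202612 − 108.000) = 16875.3.
Running total after k=1: 1.48227e+07.
Correction k=2: B_{4}/4! · (f^{(3)}(37) − f^{(3)}(3)) = −1/720 · (888.000 − 72.0000) = -1.13333.
Running total after k=2: 1.48227e+07.
Correction k=3: B_{6}/6! · (f^{(5)}(37) − f^{(5)}(3)) = 1/30240 · (0.00000 − 0.00000) = 0.00000.
Running total after k=3: 1.48227e+07.
Correction k=4: B_{8}/8! · (f^{(7)}(37) − f^{(7)}(3)) = −1/1209600 · (0.00000 − 0.00000) = 0.00000.

S_4 ≈ 1.48227e+07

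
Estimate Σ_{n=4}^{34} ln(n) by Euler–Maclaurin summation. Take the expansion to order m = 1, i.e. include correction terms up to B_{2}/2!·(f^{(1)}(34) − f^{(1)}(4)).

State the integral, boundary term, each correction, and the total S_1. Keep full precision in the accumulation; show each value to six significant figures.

The integral term ∫_4^34 ln(x) dx = 84.3511.
½[f(4) + f(34)] = ½[1.38629 + 3.52636] = 2.45633.
Integral + boundary = 86.8074.
Correction k=1: B_{2}/2! · (f^{(1)}(34) − f^{(1)}(4)) = 1/12 · (0.0294118 − 0.250000) = -0.0183824.

S_1 ≈ 86.7890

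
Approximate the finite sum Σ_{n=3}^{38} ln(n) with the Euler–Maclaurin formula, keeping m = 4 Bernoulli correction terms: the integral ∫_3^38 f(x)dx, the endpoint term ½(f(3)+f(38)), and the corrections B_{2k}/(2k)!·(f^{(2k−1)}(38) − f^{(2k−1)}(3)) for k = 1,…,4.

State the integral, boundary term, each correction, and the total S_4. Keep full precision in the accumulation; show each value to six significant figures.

The integral term ∫_3^38 ln(x) dx = 99.9324.
½[f(3) + f(38)] = ½[1.09861 + 3.63759] = 2.36810.
So far: 102.301.
k=1: B_{2}/(2)! × [f^{(1)}(38) − f^{(1)}(3)] = 1/12 × (0.0263158 − 0.333333) = -0.0255848.
Running total after k=1: 102.275.
k=2: B_{4}/(4)! × [f^{(3)}(38) − f^{(3)}(3)] = −1/720 × (3.64485e-05 − 0.0740741) = 0.000102830.
Running total after k=2: 102.275.
k=3: B_{6}/(6)! × [f^{(5)}(38) − f^{(5)}(3)] = 1/30240 × (3.02896e-07 − 0.0987654) = -3.26604e-06.
Running total after k=3: 102.275.
k=4: B_{8}/(8)! × [f^{(7)}(38) − f^{(7)}(3)] = −1/1209600 × (6.29285e-09 − 0.329218) = 2.72171e-07.

S_4 ≈ 102.275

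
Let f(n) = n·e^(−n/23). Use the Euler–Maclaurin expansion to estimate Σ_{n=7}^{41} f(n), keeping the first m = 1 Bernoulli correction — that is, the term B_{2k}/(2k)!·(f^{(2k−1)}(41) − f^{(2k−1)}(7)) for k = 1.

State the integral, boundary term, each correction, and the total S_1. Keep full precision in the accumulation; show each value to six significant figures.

Integral: ∫_7^41 x·e^(−x/23) dx = 261.358.
Endpoint term: (f(7) + f(41))/2 = (5.16323 + 6.89615)/2 = 6.02969.
So far: 267.388.
Correction k=1: B_{2}/2! · (f^{(1)}(41) − f^{(1)}(7)) = 1/12 · (-0.131634 − 0.513116) = -0.0537292.

S_1 ≈ 267.334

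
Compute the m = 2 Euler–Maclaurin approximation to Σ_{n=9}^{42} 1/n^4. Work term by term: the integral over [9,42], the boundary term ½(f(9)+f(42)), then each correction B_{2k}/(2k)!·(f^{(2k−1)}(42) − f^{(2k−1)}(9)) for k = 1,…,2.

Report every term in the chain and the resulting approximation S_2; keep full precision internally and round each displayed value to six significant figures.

S_2 ≈ 0.000534724

The integral term ∫_9^42 1/x^4 dx = 0.000452748.
½[f(9) + f(42)] = ½[0.000152416 + 3.21368e-07] = 7.63686e-05.
So far: 0.000529117.
Order-1 term: 1/12 · (-3.06065e-08 − (-6.77404e-05)) = 5.64248e-06.
After k=1: 0.000534759.
Order-2 term: −1/720 · (-5.20519e-10 − (-2.50890e-05)) = -3.48451e-08.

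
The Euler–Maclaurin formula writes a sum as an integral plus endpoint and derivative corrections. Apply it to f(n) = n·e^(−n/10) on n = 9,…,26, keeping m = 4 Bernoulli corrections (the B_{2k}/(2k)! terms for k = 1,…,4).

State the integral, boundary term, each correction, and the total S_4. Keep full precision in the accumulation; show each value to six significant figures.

S_4 ≈ 53.2916

Integral: ∫_9^26 x·e^(−x/10) dx = 50.5097.
Endpoint term: (f(9) + f(26))/2 = (3.65913 + 1.93111)/2 = 2.79512.
So far: 53.3049.
k=1: B_{2}/(2)! × [f^{(1)}(26) − f^{(1)}(9)] = 1/12 × (-0.118838 − 0.0406570) = -0.0132912.
After k=1: 53.2916.
k=2: B_{4}/(4)! × [f^{(3)}(26) − f^{(3)}(9)] = −1/720 × (0.000297094 − 0.00853796) = 1.14457e-05.
After k=2: 53.2916.
k=3: B_{6}/(6)! × [f^{(5)}(26) − f^{(5)}(9)] = 1/30240 × (1.78257e-05 − 0.000166694) = -4.92288e-09.
After k=3: 53.2916.
k=4: B_{8}/(8)! × [f^{(7)}(26) − f^{(7)}(9)] = −1/1209600 × (3.26804e-07 − 2.48007e-06) = 1.78015e-12.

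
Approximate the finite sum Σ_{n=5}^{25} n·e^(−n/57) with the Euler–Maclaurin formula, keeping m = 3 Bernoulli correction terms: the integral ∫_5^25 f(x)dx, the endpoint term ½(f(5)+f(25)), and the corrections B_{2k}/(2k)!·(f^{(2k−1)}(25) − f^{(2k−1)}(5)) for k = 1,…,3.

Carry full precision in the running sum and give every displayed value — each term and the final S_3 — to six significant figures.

∫_5^25 x·e^(−x/57) dx evaluates to 222.753.
½[f(5) + f(25)] = ½[4.58009 + 16.1235] = 10.3518.
Running total after boundary: 233.105.
Correction k=1: B_{2}/2! · (f^{(1)}(25) − f^{(1)}(5)) = 1/12 · (0.362072 − 0.835666) = -0.0394661.
After k=1: 233.066.
Correction k=2: B_{4}/4! · (f^{(3)}(25) − f^{(3)}(5)) = −1/720 · (0.000508450 − 0.000821084) = 4.34214e-07.
After k=2: 233.066.
Correction k=3: B_{6}/6! · (f^{(5)}(25) − f^{(5)}(5)) = 1/30240 · (2.78688e-07 − 4.26273e-07) = -4.88044e-12.

S_3 ≈ 233.066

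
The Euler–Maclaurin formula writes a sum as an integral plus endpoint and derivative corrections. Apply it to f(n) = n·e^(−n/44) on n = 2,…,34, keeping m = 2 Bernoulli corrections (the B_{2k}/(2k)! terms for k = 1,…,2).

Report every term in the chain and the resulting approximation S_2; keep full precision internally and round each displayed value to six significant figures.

S_2 ≈ 358.065

Integral: ∫_2^34 x·e^(−x/44) dx = 349.327.
½[f(2) + f(34)] = ½[1.91113 + 15.6996] = 8.80535.
So far: 358.132.
Order-1 term: 1/12 · (0.104944 − 0.912128) = -0.0672654.
Running total after k=1: 358.065.
Order-2 term: −1/720 · (0.000531223 − 0.00145829) = 1.28760e-06.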